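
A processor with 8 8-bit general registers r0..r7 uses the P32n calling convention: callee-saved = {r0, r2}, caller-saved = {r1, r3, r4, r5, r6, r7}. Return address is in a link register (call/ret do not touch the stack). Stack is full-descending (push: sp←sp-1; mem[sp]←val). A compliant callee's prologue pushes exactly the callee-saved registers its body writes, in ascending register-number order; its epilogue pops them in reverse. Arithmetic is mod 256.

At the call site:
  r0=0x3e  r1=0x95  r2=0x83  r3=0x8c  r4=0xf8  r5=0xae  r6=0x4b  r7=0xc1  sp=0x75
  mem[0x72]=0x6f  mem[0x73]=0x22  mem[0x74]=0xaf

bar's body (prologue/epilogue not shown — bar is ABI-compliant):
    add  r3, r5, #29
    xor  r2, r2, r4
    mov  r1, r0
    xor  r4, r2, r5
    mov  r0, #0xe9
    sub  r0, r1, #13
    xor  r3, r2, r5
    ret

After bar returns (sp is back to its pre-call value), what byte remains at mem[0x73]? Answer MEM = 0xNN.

prologue: push r0 → mem[0x74]=0x3e, sp=0x74
prologue: push r2 → mem[0x73]=0x83, sp=0x73
body[0] add  r3, r5, #29 → r3=0xcb
body[1] xor  r2, r2, r4 → r2=0x7b
body[2] mov  r1, r0 → r1=0x3e
body[3] xor  r4, r2, r5 → r4=0xd5
body[4] mov  r0, #0xe9 → r0=0xe9
body[5] sub  r0, r1, #13 → r0=0x31
body[6] xor  r3, r2, r5 → r3=0xd5
epilogue: pop r2=0x83, sp=0x74
epilogue: pop r0=0x3e, sp=0x75
prologue pushed ['r0', 'r2'] at ['0x74', '0x73']

MEM = 0x83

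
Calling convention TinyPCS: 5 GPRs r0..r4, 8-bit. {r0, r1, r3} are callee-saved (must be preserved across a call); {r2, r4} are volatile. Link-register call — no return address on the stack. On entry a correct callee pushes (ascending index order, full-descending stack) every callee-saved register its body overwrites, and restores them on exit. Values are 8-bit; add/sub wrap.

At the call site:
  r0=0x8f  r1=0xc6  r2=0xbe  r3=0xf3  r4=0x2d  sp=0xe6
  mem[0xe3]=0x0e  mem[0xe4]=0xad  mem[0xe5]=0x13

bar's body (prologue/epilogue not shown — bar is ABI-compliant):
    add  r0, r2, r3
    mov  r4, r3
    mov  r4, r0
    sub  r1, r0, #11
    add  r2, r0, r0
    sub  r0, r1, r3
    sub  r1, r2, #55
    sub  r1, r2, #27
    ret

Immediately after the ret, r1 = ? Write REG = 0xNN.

REG = 0xc6

prologue: push r0 → mem[0xe5]=0x8f, sp=0xe5
prologue: push r1 → mem[0xe4]=0xc6, sp=0xe4
body[0] add  r0, r2, r3 → r0=0xb1
body[1] mov  r4, r3 → r4=0xf3
body[2] mov  r4, r0 → r4=0xb1
body[3] sub  r1, r0, #11 → r1=0xa6
body[4] add  r2, r0, r0 → r2=0x62
body[5] sub  r0, r1, r3 → r0=0xb3
body[6] sub  r1, r2, #55 → r1=0x2b
body[7] sub  r1, r2, #27 → r1=0x47
epilogue: pop r1=0xc6, sp=0xe5
epilogue: pop r0=0x8f, sp=0xe6
r1 is callee-saved → restored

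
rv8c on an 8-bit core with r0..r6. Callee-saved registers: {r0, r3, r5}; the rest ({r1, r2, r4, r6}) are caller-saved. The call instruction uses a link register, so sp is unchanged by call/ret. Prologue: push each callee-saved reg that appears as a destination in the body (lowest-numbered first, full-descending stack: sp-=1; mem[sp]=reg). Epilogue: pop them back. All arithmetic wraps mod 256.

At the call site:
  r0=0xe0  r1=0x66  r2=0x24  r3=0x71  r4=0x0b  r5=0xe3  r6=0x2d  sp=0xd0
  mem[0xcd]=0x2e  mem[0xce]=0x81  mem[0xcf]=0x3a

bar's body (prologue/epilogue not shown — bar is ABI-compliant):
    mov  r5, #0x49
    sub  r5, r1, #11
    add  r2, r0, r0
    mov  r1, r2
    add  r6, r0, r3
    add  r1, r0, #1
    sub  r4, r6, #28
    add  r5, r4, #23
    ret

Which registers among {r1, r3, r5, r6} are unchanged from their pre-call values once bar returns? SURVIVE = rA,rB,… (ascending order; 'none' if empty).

prologue: push r5 → mem[0xcf]=0xe3, sp=0xcf
body[0] mov  r5, #0x49 → r5=0x49
body[1] sub  r5, r1, #11 → r5=0x5b
body[2] add  r2, r0, r0 → r2=0xc0
body[3] mov  r1, r2 → r1=0xc0
body[4] add  r6, r0, r3 → r6=0x51
body[5] add  r1, r0, #1 → r1=0xe1
body[6] sub  r4, r6, #28 → r4=0x35
body[7] add  r5, r4, #23 → r5=0x4c
epilogue: pop r5=0xe3, sp=0xd0
r1: caller-saved, written=True
r3: callee-saved, written=False
r5: callee-saved, written=True
r6: caller-saved, written=True

SURVIVE = r3,r5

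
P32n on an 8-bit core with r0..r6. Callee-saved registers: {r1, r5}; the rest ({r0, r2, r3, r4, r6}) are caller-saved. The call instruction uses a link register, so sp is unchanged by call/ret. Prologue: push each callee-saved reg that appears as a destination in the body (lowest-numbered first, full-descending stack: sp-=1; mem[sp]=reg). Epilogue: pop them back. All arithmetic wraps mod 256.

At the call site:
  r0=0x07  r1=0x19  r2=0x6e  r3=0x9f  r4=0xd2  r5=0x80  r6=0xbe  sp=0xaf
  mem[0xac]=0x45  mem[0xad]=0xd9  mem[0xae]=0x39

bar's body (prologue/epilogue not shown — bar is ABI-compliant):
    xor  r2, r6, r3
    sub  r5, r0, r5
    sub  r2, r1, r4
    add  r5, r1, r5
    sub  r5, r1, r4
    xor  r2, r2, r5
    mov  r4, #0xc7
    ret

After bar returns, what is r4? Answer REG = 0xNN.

REG = 0xc7

prologue: push r5 → mem[0xae]=0x80, sp=0xae
body[0] xor  r2, r6, r3 → r2=0x21
body[1] sub  r5, r0, r5 → r5=0x87
body[2] sub  r2, r1, r4 → r2=0x47
body[3] add  r5, r1, r5 → r5=0xa0
body[4] sub  r5, r1, r4 → r5=0x47
body[5] xor  r2, r2, r5 → r2=0x00
body[6] mov  r4, #0xc7 → r4=0xc7
epilogue: pop r5=0x80, sp=0xaf
r4 is caller-saved → body value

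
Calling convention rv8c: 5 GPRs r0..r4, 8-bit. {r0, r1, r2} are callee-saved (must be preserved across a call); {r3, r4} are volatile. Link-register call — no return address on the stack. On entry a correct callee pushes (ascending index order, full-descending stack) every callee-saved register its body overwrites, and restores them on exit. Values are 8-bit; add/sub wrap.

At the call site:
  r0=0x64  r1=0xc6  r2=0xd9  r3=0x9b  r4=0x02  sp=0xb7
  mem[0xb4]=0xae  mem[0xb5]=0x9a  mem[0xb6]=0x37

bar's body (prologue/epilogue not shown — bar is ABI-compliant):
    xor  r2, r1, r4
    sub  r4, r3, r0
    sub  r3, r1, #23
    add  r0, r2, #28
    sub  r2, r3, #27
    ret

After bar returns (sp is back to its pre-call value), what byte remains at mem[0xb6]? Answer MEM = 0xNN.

MEM = 0x64

prologue: push r0 -> mem[0xb6]=0x64, sp=0xb6
prologue: push r2 -> mem[0xb5]=0xd9, sp=0xb5
body[0] xor  r2, r1, r4 -> r2=0xc4
body[1] sub  r4, r3, r0 -> r4=0x37
body[2] sub  r3, r1, #23 -> r3=0xaf
body[3] add  r0, r2, #28 -> r0=0xe0
body[4] sub  r2, r3, #27 -> r2=0x94
epilogue: pop r2=0xd9, sp=0xb6
epilogue: pop r0=0x64, sp=0xb7
prologue pushed ['r0', 'r2'] at ['0xb6', '0xb5']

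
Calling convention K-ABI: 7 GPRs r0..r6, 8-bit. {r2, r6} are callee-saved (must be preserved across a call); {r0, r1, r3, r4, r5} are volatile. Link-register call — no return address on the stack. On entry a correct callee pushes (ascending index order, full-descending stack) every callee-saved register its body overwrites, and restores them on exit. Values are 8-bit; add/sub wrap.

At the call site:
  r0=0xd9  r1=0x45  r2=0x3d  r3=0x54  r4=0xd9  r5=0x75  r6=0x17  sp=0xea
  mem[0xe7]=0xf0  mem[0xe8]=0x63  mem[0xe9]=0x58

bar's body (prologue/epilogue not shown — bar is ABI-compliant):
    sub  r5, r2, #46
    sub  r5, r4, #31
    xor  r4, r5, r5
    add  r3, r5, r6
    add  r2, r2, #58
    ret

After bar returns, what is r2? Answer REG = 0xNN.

REG = 0x3d

prologue: push r2 → mem[0xe9]=0x3d, sp=0xe9
body[0] sub  r5, r2, #46 → r5=0x0f
body[1] sub  r5, r4, #31 → r5=0xba
body[2] xor  r4, r5, r5 → r4=0x00
body[3] add  r3, r5, r6 → r3=0xd1
body[4] add  r2, r2, #58 → r2=0x77
epilogue: pop r2=0x3d, sp=0xea
r2 is callee-saved → restored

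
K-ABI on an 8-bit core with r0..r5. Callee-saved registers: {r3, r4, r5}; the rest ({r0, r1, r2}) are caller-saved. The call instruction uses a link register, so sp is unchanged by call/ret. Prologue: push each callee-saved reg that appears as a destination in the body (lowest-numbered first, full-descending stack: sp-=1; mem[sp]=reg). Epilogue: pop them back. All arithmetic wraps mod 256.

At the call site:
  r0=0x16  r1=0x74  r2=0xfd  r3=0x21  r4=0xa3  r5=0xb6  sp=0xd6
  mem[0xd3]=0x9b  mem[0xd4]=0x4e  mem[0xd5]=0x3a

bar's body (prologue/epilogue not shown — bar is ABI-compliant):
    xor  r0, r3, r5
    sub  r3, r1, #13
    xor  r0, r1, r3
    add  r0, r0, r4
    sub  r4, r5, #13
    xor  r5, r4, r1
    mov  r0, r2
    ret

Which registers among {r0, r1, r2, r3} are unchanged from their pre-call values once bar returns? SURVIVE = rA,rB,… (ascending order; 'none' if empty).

prologue: push r3 → mem[0xd5]=0x21, sp=0xd5
prologue: push r4 → mem[0xd4]=0xa3, sp=0xd4
prologue: push r5 → mem[0xd3]=0xb6, sp=0xd3
body[0] xor  r0, r3, r5 → r0=0x97
body[1] sub  r3, r1, #13 → r3=0x67
body[2] xor  r0, r1, r3 → r0=0x13
body[3] add  r0, r0, r4 → r0=0xb6
body[4] sub  r4, r5, #13 → r4=0xa9
body[5] xor  r5, r4, r1 → r5=0xdd
body[6] mov  r0, r2 → r0=0xfd
epilogue: pop r5=0xb6, sp=0xd4
epilogue: pop r4=0xa3, sp=0xd5
epilogue: pop r3=0x21, sp=0xd6
r0: caller-saved, written=True
r1: caller-saved, written=False
r2: caller-saved, written=False
r3: callee-saved, written=True

SURVIVE = r1,r2,r3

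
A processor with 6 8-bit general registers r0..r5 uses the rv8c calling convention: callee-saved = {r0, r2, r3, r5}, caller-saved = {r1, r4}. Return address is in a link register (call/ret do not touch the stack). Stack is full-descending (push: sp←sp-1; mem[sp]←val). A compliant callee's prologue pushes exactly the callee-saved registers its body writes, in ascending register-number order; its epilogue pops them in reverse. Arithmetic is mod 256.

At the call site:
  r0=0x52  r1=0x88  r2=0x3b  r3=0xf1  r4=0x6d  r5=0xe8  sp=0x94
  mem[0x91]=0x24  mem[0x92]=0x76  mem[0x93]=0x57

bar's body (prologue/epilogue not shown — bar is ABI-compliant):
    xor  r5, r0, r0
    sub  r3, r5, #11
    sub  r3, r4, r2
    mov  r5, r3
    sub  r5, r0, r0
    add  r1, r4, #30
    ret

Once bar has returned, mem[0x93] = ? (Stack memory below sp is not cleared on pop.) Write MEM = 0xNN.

MEM = 0xf1

prologue: push r3 → mem[0x93]=0xf1, sp=0x93
prologue: push r5 → mem[0x92]=0xe8, sp=0x92
body[0] xor  r5, r0, r0 → r5=0x00
body[1] sub  r3, r5, #11 → r3=0xf5
body[2] sub  r3, r4, r2 → r3=0x32
body[3] mov  r5, r3 → r5=0x32
body[4] sub  r5, r0, r0 → r5=0x00
body[5] add  r1, r4, #30 → r1=0x8b
epilogue: pop r5=0xe8, sp=0x93
epilogue: pop r3=0xf1, sp=0x94
prologue pushed ['r3', 'r5'] at ['0x93', '0x92']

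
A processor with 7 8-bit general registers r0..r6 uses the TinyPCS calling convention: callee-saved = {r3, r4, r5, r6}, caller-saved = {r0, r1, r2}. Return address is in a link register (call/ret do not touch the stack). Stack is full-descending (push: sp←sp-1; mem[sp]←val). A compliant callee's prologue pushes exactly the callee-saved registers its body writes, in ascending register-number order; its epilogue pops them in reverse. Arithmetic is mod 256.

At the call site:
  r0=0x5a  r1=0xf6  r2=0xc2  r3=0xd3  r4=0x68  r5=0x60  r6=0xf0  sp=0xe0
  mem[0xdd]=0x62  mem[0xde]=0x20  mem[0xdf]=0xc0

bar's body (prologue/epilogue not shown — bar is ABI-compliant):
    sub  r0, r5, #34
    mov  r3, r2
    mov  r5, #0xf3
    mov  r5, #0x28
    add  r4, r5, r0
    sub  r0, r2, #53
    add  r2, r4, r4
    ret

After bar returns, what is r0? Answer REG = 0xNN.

REG = 0x8d

prologue: push r3 → mem[0xdf]=0xd3, sp=0xdf
prologue: push r4 → mem[0xde]=0x68, sp=0xde
prologue: push r5 → mem[0xdd]=0x60, sp=0xdd
body[0] sub  r0, r5, #34 → r0=0x3e
body[1] mov  r3, r2 → r3=0xc2
body[2] mov  r5, #0xf3 → r5=0xf3
body[3] mov  r5, #0x28 → r5=0x28
body[4] add  r4, r5, r0 → r4=0x66
body[5] sub  r0, r2, #53 → r0=0x8d
body[6] add  r2, r4, r4 → r2=0xcc
epilogue: pop r5=0x60, sp=0xde
epilogue: pop r4=0x68, sp=0xdf
epilogue: pop r3=0xd3, sp=0xe0
r0 is caller-saved → body value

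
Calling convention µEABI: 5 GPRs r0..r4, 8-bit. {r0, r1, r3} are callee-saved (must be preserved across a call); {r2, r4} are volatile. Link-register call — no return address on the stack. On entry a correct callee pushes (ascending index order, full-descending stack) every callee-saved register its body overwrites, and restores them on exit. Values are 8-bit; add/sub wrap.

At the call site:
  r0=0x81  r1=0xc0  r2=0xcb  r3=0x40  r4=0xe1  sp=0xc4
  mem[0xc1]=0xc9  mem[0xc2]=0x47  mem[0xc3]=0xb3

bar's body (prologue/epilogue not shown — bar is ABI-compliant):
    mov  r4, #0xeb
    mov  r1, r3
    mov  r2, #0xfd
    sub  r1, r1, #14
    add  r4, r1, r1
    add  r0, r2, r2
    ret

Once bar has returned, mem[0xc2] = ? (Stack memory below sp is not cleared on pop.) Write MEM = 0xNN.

MEM = 0xc0

prologue: push r0 → mem[0xc3]=0x81, sp=0xc3
prologue: push r1 → mem[0xc2]=0xc0, sp=0xc2
body[0] mov  r4, #0xeb → r4=0xeb
body[1] mov  r1, r3 → r1=0x40
body[2] mov  r2, #0xfd → r2=0xfd
body[3] sub  r1, r1, #14 → r1=0x32
body[4] add  r4, r1, r1 → r4=0x64
body[5] add  r0, r2, r2 → r0=0xfa
epilogue: pop r1=0xc0, sp=0xc3
epilogue: pop r0=0x81, sp=0xc4
prologue pushed ['r0', 'r1'] at ['0xc3', '0xc2']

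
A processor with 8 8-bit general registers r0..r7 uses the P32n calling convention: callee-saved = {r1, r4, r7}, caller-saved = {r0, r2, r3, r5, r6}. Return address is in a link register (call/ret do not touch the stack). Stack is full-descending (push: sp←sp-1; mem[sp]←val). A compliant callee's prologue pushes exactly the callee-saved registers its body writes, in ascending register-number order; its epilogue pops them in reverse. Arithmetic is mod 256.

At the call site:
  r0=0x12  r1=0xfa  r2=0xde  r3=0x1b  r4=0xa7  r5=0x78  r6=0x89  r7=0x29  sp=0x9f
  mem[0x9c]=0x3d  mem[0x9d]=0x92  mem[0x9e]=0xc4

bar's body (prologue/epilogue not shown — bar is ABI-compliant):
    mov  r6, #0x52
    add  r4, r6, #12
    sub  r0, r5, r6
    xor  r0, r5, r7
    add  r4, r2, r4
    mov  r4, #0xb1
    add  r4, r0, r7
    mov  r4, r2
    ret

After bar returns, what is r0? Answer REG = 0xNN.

prologue: push r4 -> mem[0x9e]=0xa7, sp=0x9e
body[0] mov  r6, #0x52 -> r6=0x52
body[1] add  r4, r6, #12 -> r4=0x5e
body[2] sub  r0, r5, r6 -> r0=0x26
body[3] xor  r0, r5, r7 -> r0=0x51
body[4] add  r4, r2, r4 -> r4=0x3c
body[5] mov  r4, #0xb1 -> r4=0xb1
body[6] add  r4, r0, r7 -> r4=0x7a
body[7] mov  r4, r2 -> r4=0xde
epilogue: pop r4=0xa7, sp=0x9f
r0 is caller-saved -> body value

REG = 0x51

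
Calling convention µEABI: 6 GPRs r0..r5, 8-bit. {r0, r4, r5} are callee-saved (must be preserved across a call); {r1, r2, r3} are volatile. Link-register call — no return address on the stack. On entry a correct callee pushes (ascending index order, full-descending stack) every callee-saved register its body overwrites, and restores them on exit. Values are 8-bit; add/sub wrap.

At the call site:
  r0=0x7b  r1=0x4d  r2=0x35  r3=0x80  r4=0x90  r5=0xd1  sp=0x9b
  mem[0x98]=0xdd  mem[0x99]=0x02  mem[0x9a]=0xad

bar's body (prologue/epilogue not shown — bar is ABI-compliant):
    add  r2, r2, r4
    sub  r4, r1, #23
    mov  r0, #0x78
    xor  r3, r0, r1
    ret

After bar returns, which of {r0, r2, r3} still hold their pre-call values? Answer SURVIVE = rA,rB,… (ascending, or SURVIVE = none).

prologue: push r0 → mem[0x9a]=0x7b, sp=0x9a
prologue: push r4 → mem[0x99]=0x90, sp=0x99
body[0] add  r2, r2, r4 → r2=0xc5
body[1] sub  r4, r1, #23 → r4=0x36
body[2] mov  r0, #0x78 → r0=0x78
body[3] xor  r3, r0, r1 → r3=0x35
epilogue: pop r4=0x90, sp=0x9a
epilogue: pop r0=0x7b, sp=0x9b
r0: callee-saved, written=True
r2: caller-saved, written=True
r3: caller-saved, written=True

SURVIVE = r0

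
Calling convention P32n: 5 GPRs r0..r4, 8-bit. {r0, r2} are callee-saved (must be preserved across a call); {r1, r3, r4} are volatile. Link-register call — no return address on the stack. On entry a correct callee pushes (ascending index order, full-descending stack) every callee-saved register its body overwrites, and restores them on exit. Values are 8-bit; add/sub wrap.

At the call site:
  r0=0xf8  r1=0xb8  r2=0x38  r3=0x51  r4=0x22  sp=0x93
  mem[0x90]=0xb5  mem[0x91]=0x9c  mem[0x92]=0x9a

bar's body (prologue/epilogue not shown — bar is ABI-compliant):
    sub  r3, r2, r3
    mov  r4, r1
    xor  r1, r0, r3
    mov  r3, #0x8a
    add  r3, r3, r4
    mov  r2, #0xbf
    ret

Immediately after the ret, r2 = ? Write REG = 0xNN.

prologue: push r2 → mem[0x92]=0x38, sp=0x92
body[0] sub  r3, r2, r3 → r3=0xe7
body[1] mov  r4, r1 → r4=0xb8
body[2] xor  r1, r0, r3 → r1=0x1f
body[3] mov  r3, #0x8a → r3=0x8a
body[4] add  r3, r3, r4 → r3=0x42
body[5] mov  r2, #0xbf → r2=0xbf
epilogue: pop r2=0x38, sp=0x93
r2 is callee-saved → restored

REG = 0x38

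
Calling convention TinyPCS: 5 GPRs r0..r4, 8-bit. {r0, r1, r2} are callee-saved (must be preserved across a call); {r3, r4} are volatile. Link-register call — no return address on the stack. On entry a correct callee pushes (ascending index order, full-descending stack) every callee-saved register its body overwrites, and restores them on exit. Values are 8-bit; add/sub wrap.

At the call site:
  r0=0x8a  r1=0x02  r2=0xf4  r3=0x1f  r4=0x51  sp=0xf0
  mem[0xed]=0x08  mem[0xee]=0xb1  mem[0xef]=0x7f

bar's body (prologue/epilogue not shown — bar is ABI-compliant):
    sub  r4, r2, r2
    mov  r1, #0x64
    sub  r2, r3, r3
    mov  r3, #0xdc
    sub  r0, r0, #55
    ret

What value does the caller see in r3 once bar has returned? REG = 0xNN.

prologue: push r0 -> mem[0xef]=0x8a, sp=0xef
prologue: push r1 -> mem[0xee]=0x02, sp=0xee
prologue: push r2 -> mem[0xed]=0xf4, sp=0xed
body[0] sub  r4, r2, r2 -> r4=0x00
body[1] mov  r1, #0x64 -> r1=0x64
body[2] sub  r2, r3, r3 -> r2=0x00
body[3] mov  r3, #0xdc -> r3=0xdc
body[4] sub  r0, r0, #55 -> r0=0x53
epilogue: pop r2=0xf4, sp=0xee
epilogue: pop r1=0x02, sp=0xef
epilogue: pop r0=0x8a, sp=0xf0
r3 is caller-saved -> body value

REG = 0xdc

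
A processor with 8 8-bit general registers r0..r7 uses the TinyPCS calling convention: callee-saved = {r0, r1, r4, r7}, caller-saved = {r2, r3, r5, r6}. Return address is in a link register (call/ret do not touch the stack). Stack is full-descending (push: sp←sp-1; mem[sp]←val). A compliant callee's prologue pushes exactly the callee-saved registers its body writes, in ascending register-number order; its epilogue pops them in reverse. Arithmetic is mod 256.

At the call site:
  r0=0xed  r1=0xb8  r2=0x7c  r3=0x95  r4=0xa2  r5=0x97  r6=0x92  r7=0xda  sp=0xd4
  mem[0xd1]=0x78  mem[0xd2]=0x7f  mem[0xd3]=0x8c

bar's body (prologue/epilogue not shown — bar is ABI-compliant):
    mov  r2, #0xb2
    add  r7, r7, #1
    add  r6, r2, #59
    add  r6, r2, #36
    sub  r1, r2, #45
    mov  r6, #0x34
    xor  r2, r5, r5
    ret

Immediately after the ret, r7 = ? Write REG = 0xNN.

REG = 0xda

prologue: push r1 -> mem[0xd3]=0xb8, sp=0xd3
prologue: push r7 -> mem[0xd2]=0xda, sp=0xd2
body[0] mov  r2, #0xb2 -> r2=0xb2
body[1] add  r7, r7, #1 -> r7=0xdb
body[2] add  r6, r2, #59 -> r6=0xed
body[3] add  r6, r2, #36 -> r6=0xd6
body[4] sub  r1, r2, #45 -> r1=0x85
body[5] mov  r6, #0x34 -> r6=0x34
body[6] xor  r2, r5, r5 -> r2=0x00
epilogue: pop r7=0xda, sp=0xd3
epilogue: pop r1=0xb8, sp=0xd4
r7 is callee-saved -> restored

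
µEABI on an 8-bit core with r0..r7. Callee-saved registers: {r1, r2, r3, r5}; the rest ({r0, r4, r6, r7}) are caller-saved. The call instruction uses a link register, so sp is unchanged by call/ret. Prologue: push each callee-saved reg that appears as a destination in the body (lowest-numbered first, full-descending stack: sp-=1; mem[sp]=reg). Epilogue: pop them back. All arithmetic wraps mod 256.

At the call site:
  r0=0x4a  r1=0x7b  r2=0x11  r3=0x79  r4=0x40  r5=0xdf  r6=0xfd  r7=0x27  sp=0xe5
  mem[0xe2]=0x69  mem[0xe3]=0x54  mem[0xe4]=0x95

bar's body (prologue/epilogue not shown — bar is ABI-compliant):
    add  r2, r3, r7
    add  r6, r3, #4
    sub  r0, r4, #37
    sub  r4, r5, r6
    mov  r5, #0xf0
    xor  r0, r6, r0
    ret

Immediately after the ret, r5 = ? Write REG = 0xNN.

REG = 0xdf

prologue: push r2 → mem[0xe4]=0x11, sp=0xe4
prologue: push r5 → mem[0xe3]=0xdf, sp=0xe3
body[0] add  r2, r3, r7 → r2=0xa0
body[1] add  r6, r3, #4 → r6=0x7d
body[2] sub  r0, r4, #37 → r0=0x1b
body[3] sub  r4, r5, r6 → r4=0x62
body[4] mov  r5, #0xf0 → r5=0xf0
body[5] xor  r0, r6, r0 → r0=0x66
epilogue: pop r5=0xdf, sp=0xe4
epilogue: pop r2=0x11, sp=0xe5
r5 is callee-saved → restored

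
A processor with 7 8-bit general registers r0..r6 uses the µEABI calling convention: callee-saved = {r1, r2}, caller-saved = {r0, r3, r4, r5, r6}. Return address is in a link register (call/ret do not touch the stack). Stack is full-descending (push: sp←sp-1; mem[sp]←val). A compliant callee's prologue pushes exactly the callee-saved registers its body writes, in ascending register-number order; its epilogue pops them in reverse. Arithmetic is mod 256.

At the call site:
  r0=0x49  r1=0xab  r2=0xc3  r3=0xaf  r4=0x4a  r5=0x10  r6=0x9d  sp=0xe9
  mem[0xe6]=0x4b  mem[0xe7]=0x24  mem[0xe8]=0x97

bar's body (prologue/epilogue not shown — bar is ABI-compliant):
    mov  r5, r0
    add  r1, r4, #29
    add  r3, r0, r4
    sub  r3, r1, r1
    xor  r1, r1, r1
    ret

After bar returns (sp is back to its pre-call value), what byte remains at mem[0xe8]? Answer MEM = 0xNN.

prologue: push r1 → mem[0xe8]=0xab, sp=0xe8
body[0] mov  r5, r0 → r5=0x49
body[1] add  r1, r4, #29 → r1=0x67
body[2] add  r3, r0, r4 → r3=0x93
body[3] sub  r3, r1, r1 → r3=0x00
body[4] xor  r1, r1, r1 → r1=0x00
epilogue: pop r1=0xab, sp=0xe9
prologue pushed ['r1'] at ['0xe8']

MEM = 0xab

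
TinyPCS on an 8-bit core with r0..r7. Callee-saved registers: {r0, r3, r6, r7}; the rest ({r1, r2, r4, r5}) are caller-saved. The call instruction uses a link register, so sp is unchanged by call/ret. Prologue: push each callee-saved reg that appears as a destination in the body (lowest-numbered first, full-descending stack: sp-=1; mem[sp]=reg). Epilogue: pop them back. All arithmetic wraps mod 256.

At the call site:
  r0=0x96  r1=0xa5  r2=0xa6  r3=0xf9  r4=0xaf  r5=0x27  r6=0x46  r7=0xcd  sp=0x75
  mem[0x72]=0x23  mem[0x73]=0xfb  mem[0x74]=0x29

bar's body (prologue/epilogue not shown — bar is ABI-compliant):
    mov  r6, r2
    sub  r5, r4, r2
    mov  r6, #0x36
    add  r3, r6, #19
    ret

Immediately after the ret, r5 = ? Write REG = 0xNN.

prologue: push r3 → mem[0x74]=0xf9, sp=0x74
prologue: push r6 → mem[0x73]=0x46, sp=0x73
body[0] mov  r6, r2 → r6=0xa6
body[1] sub  r5, r4, r2 → r5=0x09
body[2] mov  r6, #0x36 → r6=0x36
body[3] add  r3, r6, #19 → r3=0x49
epilogue: pop r6=0x46, sp=0x74
epilogue: pop r3=0xf9, sp=0x75
r5 is caller-saved → body value

REG = 0x09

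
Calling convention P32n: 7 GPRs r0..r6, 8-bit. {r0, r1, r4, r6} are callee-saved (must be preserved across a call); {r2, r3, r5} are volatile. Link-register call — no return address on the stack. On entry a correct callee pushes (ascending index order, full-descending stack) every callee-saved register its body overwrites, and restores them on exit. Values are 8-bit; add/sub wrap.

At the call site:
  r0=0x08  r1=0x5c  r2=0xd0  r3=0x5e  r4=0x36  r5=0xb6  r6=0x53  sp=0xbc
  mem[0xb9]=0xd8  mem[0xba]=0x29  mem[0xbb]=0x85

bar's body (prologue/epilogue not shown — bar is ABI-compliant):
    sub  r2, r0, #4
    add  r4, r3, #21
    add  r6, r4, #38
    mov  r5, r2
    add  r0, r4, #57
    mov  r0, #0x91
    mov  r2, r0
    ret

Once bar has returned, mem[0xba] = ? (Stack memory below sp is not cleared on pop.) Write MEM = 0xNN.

prologue: push r0 -> mem[0xbb]=0x08, sp=0xbb
prologue: push r4 -> mem[0xba]=0x36, sp=0xba
prologue: push r6 -> mem[0xb9]=0x53, sp=0xb9
body[0] sub  r2, r0, #4 -> r2=0x04
body[1] add  r4, r3, #21 -> r4=0x73
body[2] add  r6, r4, #38 -> r6=0x99
body[3] mov  r5, r2 -> r5=0x04
body[4] add  r0, r4, #57 -> r0=0xac
body[5] mov  r0, #0x91 -> r0=0x91
body[6] mov  r2, r0 -> r2=0x91
epilogue: pop r6=0x53, sp=0xba
epilogue: pop r4=0x36, sp=0xbb
epilogue: pop r0=0x08, sp=0xbc
prologue pushed ['r0', 'r4', 'r6'] at ['0xbb', '0xba', '0xb9']

MEM = 0x36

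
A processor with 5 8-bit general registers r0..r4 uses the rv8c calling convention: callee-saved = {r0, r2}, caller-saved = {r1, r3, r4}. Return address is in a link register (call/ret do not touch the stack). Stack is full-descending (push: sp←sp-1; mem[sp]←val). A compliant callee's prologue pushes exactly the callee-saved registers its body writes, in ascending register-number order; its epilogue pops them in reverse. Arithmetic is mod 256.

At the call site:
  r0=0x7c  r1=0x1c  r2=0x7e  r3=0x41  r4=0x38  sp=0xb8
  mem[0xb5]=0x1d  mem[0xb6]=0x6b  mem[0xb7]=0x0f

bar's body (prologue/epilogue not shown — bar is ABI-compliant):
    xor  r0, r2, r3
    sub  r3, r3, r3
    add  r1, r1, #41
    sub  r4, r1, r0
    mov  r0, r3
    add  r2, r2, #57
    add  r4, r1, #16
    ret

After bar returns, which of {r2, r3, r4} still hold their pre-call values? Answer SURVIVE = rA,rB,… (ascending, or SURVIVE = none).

prologue: push r0 -> mem[0xb7]=0x7c, sp=0xb7
prologue: push r2 -> mem[0xb6]=0x7e, sp=0xb6
body[0] xor  r0, r2, r3 -> r0=0x3f
body[1] sub  r3, r3, r3 -> r3=0x00
body[2] add  r1, r1, #41 -> r1=0x45
body[3] sub  r4, r1, r0 -> r4=0x06
body[4] mov  r0, r3 -> r0=0x00
body[5] add  r2, r2, #57 -> r2=0xb7
body[6] add  r4, r1, #16 -> r4=0x55
epilogue: pop r2=0x7e, sp=0xb7
epilogue: pop r0=0x7c, sp=0xb8
r2: callee-saved, written=True
r3: caller-saved, written=True
r4: caller-saved, written=True

SURVIVE = r2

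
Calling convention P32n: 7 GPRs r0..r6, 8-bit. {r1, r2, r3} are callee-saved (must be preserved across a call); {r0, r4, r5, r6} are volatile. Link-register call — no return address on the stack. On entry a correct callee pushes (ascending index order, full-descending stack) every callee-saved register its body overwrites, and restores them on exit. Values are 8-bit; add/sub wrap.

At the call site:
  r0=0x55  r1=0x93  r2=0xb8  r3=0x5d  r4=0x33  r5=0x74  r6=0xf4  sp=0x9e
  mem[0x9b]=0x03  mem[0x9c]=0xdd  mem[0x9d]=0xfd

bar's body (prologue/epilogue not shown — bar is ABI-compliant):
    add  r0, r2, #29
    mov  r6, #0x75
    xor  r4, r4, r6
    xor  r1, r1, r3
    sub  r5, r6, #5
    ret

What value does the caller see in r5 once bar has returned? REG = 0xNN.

prologue: push r1 → mem[0x9d]=0x93, sp=0x9d
body[0] add  r0, r2, #29 → r0=0xd5
body[1] mov  r6, #0x75 → r6=0x75
body[2] xor  r4, r4, r6 → r4=0x46
body[3] xor  r1, r1, r3 → r1=0xce
body[4] sub  r5, r6, #5 → r5=0x70
epilogue: pop r1=0x93, sp=0x9e
r5 is caller-saved → body value

REG = 0x70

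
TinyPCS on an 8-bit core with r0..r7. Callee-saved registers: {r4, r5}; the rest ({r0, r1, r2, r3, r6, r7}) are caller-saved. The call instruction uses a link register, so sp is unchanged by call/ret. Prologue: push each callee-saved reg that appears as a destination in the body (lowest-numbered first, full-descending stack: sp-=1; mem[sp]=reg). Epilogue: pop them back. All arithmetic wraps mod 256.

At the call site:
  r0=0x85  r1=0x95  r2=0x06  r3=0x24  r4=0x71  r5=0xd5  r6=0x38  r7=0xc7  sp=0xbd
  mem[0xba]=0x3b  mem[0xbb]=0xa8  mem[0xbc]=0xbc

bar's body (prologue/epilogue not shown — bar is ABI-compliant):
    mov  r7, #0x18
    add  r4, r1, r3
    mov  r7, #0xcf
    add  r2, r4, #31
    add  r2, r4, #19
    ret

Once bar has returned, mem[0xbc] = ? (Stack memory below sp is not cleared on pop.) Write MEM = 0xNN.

MEM = 0x71

prologue: push r4 → mem[0xbc]=0x71, sp=0xbc
body[0] mov  r7, #0x18 → r7=0x18
body[1] add  r4, r1, r3 → r4=0xb9
body[2] mov  r7, #0xcf → r7=0xcf
body[3] add  r2, r4, #31 → r2=0xd8
body[4] add  r2, r4, #19 → r2=0xcc
epilogue: pop r4=0x71, sp=0xbd
prologue pushed ['r4'] at ['0xbc']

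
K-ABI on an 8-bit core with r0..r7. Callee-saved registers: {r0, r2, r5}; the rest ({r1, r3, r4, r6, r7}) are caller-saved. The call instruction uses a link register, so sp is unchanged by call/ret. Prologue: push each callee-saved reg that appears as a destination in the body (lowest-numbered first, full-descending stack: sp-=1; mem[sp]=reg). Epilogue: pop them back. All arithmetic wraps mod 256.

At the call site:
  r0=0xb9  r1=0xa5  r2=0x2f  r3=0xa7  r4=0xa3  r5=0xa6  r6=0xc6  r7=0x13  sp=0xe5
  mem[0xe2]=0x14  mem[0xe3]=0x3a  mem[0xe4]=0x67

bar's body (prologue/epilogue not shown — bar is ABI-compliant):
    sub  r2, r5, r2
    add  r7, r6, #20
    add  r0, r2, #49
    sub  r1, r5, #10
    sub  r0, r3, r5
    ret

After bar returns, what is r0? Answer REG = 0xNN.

REG = 0xb9

prologue: push r0 -> mem[0xe4]=0xb9, sp=0xe4
prologue: push r2 -> mem[0xe3]=0x2f, sp=0xe3
body[0] sub  r2, r5, r2 -> r2=0x77
body[1] add  r7, r6, #20 -> r7=0xda
body[2] add  r0, r2, #49 -> r0=0xa8
body[3] sub  r1, r5, #10 -> r1=0x9c
body[4] sub  r0, r3, r5 -> r0=0x01
epilogue: pop r2=0x2f, sp=0xe4
epilogue: pop r0=0xb9, sp=0xe5
r0 is callee-saved -> restored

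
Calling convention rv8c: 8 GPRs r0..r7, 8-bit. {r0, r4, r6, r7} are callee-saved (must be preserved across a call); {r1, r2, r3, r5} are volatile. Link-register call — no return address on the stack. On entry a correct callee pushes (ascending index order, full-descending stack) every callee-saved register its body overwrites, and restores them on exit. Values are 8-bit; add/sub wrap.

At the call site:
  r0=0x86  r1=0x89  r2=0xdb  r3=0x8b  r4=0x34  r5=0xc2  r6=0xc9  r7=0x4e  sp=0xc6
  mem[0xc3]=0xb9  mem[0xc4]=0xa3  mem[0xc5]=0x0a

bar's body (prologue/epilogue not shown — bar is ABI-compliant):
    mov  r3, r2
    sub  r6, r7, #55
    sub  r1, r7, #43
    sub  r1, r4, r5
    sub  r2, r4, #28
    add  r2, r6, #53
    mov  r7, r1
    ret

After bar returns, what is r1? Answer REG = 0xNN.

REG = 0x72

prologue: push r6 -> mem[0xc5]=0xc9, sp=0xc5
prologue: push r7 -> mem[0xc4]=0x4e, sp=0xc4
body[0] mov  r3, r2 -> r3=0xdb
body[1] sub  r6, r7, #55 -> r6=0x17
body[2] sub  r1, r7, #43 -> r1=0x23
body[3] sub  r1, r4, r5 -> r1=0x72
body[4] sub  r2, r4, #28 -> r2=0x18
body[5] add  r2, r6, #53 -> r2=0x4c
body[6] mov  r7, r1 -> r7=0x72
epilogue: pop r7=0x4e, sp=0xc5
epilogue: pop r6=0xc9, sp=0xc6
r1 is caller-saved -> body value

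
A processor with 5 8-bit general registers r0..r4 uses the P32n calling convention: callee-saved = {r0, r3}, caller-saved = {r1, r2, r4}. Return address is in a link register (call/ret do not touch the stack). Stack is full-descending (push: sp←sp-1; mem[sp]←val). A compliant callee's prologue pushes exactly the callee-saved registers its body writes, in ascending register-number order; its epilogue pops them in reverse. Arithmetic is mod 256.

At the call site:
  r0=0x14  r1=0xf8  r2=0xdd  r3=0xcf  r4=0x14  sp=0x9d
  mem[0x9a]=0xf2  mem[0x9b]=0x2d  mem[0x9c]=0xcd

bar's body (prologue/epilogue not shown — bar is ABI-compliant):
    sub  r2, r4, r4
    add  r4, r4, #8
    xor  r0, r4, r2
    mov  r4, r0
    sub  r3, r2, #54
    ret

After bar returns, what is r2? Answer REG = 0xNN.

REG = 0x00

prologue: push r0 → mem[0x9c]=0x14, sp=0x9c
prologue: push r3 → mem[0x9b]=0xcf, sp=0x9b
body[0] sub  r2, r4, r4 → r2=0x00
body[1] add  r4, r4, #8 → r4=0x1c
body[2] xor  r0, r4, r2 → r0=0x1c
body[3] mov  r4, r0 → r4=0x1c
body[4] sub  r3, r2, #54 → r3=0xca
epilogue: pop r3=0xcf, sp=0x9c
epilogue: pop r0=0x14, sp=0x9d
r2 is caller-saved → body value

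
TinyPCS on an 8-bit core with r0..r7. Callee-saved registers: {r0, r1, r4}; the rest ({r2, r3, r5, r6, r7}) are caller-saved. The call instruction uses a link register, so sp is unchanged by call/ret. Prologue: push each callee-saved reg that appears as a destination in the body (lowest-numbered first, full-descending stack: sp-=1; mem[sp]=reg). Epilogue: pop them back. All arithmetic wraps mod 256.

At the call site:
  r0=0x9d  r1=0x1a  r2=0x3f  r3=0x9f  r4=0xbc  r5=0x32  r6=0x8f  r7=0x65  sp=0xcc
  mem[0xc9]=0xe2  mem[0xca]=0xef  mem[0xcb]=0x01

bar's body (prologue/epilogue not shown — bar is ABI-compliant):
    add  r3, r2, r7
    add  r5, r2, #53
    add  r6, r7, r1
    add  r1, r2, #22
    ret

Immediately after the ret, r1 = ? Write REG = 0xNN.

prologue: push r1 → mem[0xcb]=0x1a, sp=0xcb
body[0] add  r3, r2, r7 → r3=0xa4
body[1] add  r5, r2, #53 → r5=0x74
body[2] add  r6, r7, r1 → r6=0x7f
body[3] add  r1, r2, #22 → r1=0x55
epilogue: pop r1=0x1a, sp=0xcc
r1 is callee-saved → restored

REG = 0x1a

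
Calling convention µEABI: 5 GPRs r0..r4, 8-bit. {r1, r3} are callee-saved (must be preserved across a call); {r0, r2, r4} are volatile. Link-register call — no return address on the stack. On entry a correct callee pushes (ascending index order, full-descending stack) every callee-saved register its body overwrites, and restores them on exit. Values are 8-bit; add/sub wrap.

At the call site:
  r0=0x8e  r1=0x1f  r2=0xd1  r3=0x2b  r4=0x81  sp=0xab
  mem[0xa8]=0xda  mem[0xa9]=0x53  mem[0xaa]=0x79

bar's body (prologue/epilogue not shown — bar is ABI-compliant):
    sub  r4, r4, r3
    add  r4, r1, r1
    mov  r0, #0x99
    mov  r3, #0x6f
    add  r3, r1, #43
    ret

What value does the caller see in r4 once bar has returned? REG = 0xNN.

REG = 0x3e

prologue: push r3 -> mem[0xaa]=0x2b, sp=0xaa
body[0] sub  r4, r4, r3 -> r4=0x56
body[1] add  r4, r1, r1 -> r4=0x3e
body[2] mov  r0, #0x99 -> r0=0x99
body[3] mov  r3, #0x6f -> r3=0x6f
body[4] add  r3, r1, #43 -> r3=0x4a
epilogue: pop r3=0x2b, sp=0xab
r4 is caller-saved -> body value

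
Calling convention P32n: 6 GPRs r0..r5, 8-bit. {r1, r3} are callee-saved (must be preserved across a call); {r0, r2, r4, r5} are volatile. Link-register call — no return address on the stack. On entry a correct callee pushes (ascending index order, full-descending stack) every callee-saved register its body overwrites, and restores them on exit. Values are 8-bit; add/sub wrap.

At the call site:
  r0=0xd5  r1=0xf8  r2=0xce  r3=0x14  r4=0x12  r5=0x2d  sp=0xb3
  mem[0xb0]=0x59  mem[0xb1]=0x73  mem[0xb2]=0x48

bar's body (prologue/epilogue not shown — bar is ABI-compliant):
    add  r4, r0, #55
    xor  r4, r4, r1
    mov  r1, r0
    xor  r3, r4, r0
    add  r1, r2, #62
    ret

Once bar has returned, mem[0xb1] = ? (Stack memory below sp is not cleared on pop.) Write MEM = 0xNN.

prologue: push r1 -> mem[0xb2]=0xf8, sp=0xb2
prologue: push r3 -> mem[0xb1]=0x14, sp=0xb1
body[0] add  r4, r0, #55 -> r4=0x0c
body[1] xor  r4, r4, r1 -> r4=0xf4
body[2] mov  r1, r0 -> r1=0xd5
body[3] xor  r3, r4, r0 -> r3=0x21
body[4] add  r1, r2, #62 -> r1=0x0c
epilogue: pop r3=0x14, sp=0xb2
epilogue: pop r1=0xf8, sp=0xb3
prologue pushed ['r1', 'r3'] at ['0xb2', '0xb1']

MEM = 0x14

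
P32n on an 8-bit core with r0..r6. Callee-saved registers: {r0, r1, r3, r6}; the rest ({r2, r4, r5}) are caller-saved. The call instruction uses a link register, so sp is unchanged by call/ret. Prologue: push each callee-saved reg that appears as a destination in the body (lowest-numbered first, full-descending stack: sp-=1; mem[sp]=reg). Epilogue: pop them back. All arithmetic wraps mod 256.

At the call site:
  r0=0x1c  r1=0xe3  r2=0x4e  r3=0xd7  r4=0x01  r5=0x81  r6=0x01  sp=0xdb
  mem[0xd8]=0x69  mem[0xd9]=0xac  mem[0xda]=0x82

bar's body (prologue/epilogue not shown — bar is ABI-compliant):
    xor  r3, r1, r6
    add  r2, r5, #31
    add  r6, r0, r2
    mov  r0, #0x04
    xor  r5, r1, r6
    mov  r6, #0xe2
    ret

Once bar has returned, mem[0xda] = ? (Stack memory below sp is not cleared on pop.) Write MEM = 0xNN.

prologue: push r0 -> mem[0xda]=0x1c, sp=0xda
prologue: push r3 -> mem[0xd9]=0xd7, sp=0xd9
prologue: push r6 -> mem[0xd8]=0x01, sp=0xd8
body[0] xor  r3, r1, r6 -> r3=0xe2
body[1] add  r2, r5, #31 -> r2=0xa0
body[2] add  r6, r0, r2 -> r6=0xbc
body[3] mov  r0, #0x04 -> r0=0x04
body[4] xor  r5, r1, r6 -> r5=0x5f
body[5] mov  r6, #0xe2 -> r6=0xe2
epilogue: pop r6=0x01, sp=0xd9
epilogue: pop r3=0xd7, sp=0xda
epilogue: pop r0=0x1c, sp=0xdb
prologue pushed ['r0', 'r3', 'r6'] at ['0xda', '0xd9', '0xd8']

MEM = 0x1c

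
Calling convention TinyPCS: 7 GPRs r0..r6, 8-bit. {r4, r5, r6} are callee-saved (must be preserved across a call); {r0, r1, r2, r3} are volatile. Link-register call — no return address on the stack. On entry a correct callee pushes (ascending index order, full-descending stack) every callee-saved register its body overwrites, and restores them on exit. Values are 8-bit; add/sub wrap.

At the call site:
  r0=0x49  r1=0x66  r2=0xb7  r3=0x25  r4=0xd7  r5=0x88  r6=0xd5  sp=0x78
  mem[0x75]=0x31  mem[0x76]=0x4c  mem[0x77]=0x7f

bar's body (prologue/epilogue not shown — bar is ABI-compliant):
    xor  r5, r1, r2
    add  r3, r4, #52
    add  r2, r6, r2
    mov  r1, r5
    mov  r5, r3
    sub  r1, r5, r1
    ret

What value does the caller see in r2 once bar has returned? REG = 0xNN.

REG = 0x8c

prologue: push r5 → mem[0x77]=0x88, sp=0x77
body[0] xor  r5, r1, r2 → r5=0xd1
body[1] add  r3, r4, #52 → r3=0x0b
body[2] add  r2, r6, r2 → r2=0x8c
body[3] mov  r1, r5 → r1=0xd1
body[4] mov  r5, r3 → r5=0x0b
body[5] sub  r1, r5, r1 → r1=0x3a
epilogue: pop r5=0x88, sp=0x78
r2 is caller-saved → body value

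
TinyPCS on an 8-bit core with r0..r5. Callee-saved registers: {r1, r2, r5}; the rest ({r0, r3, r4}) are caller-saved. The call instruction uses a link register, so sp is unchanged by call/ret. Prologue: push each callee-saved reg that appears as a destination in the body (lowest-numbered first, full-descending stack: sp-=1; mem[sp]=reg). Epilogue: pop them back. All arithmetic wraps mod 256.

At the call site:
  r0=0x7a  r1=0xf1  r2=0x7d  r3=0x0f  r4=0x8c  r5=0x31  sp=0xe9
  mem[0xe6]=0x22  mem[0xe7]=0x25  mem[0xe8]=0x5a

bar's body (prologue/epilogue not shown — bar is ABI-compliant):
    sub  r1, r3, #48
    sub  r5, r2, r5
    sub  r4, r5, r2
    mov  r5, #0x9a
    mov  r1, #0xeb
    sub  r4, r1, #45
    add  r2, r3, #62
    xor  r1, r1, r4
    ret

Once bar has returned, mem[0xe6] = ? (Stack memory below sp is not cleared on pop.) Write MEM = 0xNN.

prologue: push r1 → mem[0xe8]=0xf1, sp=0xe8
prologue: push r2 → mem[0xe7]=0x7d, sp=0xe7
prologue: push r5 → mem[0xe6]=0x31, sp=0xe6
body[0] sub  r1, r3, #48 → r1=0xdf
body[1] sub  r5, r2, r5 → r5=0x4c
body[2] sub  r4, r5, r2 → r4=0xcf
body[3] mov  r5, #0x9a → r5=0x9a
body[4] mov  r1, #0xeb → r1=0xeb
body[5] sub  r4, r1, #45 → r4=0xbe
body[6] add  r2, r3, #62 → r2=0x4d
body[7] xor  r1, r1, r4 → r1=0x55
epilogue: pop r5=0x31, sp=0xe7
epilogue: pop r2=0x7d, sp=0xe8
epilogue: pop r1=0xf1, sp=0xe9
prologue pushed ['r1', 'r2', 'r5'] at ['0xe8', '0xe7', '0xe6']

MEM = 0x31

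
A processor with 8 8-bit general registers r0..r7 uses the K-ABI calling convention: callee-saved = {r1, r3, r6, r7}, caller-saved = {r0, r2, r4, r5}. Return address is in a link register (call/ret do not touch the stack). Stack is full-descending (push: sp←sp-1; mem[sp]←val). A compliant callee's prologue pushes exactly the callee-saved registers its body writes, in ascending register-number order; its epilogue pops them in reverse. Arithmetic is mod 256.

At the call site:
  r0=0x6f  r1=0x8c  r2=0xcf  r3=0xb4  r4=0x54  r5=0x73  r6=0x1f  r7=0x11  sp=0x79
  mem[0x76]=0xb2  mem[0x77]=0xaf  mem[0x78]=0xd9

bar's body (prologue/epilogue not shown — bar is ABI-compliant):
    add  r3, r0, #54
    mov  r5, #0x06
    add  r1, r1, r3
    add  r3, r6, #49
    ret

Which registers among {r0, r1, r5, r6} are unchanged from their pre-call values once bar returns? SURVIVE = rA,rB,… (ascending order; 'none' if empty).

prologue: push r1 -> mem[0x78]=0x8c, sp=0x78
prologue: push r3 -> mem[0x77]=0xb4, sp=0x77
body[0] add  r3, r0, #54 -> r3=0xa5
body[1] mov  r5, #0x06 -> r5=0x06
body[2] add  r1, r1, r3 -> r1=0x31
body[3] add  r3, r6, #49 -> r3=0x50
epilogue: pop r3=0xb4, sp=0x78
epilogue: pop r1=0x8c, sp=0x79
r0: caller-saved, written=False
r1: callee-saved, written=True
r5: caller-saved, written=True
r6: callee-saved, written=False

SURVIVE = r0,r1,r6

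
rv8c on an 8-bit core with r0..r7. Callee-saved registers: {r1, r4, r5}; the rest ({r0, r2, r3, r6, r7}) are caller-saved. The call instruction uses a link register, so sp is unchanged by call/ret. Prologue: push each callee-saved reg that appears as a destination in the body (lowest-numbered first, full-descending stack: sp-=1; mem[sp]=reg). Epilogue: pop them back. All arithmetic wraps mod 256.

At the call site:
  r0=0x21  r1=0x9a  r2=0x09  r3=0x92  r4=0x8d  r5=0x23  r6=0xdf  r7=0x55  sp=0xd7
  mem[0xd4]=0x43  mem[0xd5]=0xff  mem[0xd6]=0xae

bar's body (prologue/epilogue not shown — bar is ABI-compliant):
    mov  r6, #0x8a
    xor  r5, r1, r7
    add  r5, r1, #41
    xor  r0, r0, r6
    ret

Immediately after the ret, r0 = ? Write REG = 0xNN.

prologue: push r5 -> mem[0xd6]=0x23, sp=0xd6
body[0] mov  r6, #0x8a -> r6=0x8a
body[1] xor  r5, r1, r7 -> r5=0xcf
body[2] add  r5, r1, #41 -> r5=0xc3
body[3] xor  r0, r0, r6 -> r0=0xab
epilogue: pop r5=0x23, sp=0xd7
r0 is caller-saved -> body value

REG = 0xab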